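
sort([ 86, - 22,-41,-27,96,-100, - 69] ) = [ - 100, - 69,  -  41, - 27, - 22,86,96]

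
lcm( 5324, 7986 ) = 15972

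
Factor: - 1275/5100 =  - 2^( - 2)  =  - 1/4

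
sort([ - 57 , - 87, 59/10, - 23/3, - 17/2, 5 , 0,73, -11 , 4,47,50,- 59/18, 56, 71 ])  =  [ - 87, - 57, - 11, - 17/2,-23/3, - 59/18, 0, 4,5, 59/10, 47, 50,56, 71, 73]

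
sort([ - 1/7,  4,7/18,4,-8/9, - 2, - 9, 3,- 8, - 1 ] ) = [-9,  -  8, - 2,-1,-8/9, - 1/7,7/18, 3,4, 4]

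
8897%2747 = 656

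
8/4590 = 4/2295 = 0.00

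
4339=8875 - 4536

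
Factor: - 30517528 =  -2^3 *3814691^1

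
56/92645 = 8/13235 = 0.00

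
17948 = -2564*(  -  7 )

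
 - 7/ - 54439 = 1/7777 = 0.00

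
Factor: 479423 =7^1*68489^1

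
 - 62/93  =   - 2/3 = - 0.67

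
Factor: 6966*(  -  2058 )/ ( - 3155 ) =2^2*3^5*5^(- 1 )*7^3*43^1*  631^( - 1) = 14336028/3155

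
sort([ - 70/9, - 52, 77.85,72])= [  -  52 , - 70/9,72,77.85]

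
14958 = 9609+5349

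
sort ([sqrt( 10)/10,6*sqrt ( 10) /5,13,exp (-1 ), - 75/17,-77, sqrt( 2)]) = [-77, - 75/17, sqrt(10)/10,exp( - 1),sqrt(2),6*sqrt( 10 )/5, 13 ]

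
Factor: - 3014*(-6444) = 2^3*3^2 * 11^1*137^1 * 179^1=19422216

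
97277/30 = 3242+17/30=3242.57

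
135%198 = 135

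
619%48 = 43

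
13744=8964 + 4780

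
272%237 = 35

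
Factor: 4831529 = 19^1*254291^1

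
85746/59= 1453 + 19/59 = 1453.32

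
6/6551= 6/6551  =  0.00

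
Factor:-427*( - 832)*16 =2^10*7^1*13^1*61^1 = 5684224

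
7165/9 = 7165/9 = 796.11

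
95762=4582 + 91180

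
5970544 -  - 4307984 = 10278528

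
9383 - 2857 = 6526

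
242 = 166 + 76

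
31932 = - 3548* ( - 9) 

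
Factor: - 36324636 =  - 2^2*3^1*23^1*131611^1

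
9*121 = 1089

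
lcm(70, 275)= 3850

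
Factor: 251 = 251^1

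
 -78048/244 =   -  320 + 8/61 =-319.87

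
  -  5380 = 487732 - 493112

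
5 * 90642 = 453210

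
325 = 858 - 533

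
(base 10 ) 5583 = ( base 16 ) 15cf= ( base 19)F8G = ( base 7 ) 22164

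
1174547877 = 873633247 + 300914630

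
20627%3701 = 2122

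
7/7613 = 7/7613 = 0.00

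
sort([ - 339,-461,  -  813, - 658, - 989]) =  [ - 989,-813, - 658, - 461, - 339]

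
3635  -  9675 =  - 6040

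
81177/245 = 81177/245 = 331.33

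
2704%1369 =1335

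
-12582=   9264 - 21846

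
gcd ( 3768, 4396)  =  628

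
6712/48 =139 + 5/6  =  139.83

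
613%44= 41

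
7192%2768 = 1656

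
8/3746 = 4/1873 = 0.00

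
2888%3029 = 2888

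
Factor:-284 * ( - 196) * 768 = 42749952 = 2^12*3^1*7^2*71^1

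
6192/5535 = 688/615 = 1.12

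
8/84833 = 8/84833 = 0.00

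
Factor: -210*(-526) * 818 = 90356280= 2^3*3^1 * 5^1*7^1*263^1 *409^1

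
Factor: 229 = 229^1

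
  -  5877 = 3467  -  9344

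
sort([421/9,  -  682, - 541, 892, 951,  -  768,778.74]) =[ - 768 ,-682, - 541,  421/9, 778.74  ,  892, 951]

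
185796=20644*9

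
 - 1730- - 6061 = 4331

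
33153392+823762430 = 856915822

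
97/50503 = 97/50503 = 0.00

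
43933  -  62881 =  - 18948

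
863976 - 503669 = 360307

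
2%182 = 2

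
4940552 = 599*8248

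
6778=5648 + 1130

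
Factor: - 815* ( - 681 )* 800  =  2^5*3^1* 5^3*163^1*227^1=444012000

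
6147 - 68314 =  - 62167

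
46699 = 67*697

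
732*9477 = 6937164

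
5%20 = 5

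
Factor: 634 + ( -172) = 2^1*3^1*7^1*11^1=462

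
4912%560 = 432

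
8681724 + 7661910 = 16343634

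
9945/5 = 1989 = 1989.00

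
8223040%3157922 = 1907196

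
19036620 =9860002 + 9176618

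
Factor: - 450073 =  - 13^1*89^1*389^1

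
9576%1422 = 1044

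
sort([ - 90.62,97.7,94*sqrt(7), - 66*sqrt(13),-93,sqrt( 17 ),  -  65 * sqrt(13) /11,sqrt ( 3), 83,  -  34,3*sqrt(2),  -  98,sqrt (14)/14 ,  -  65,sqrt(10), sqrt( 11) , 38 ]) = [-66*sqrt(13),  -  98 , - 93,-90.62,  -  65 ,-34, -65*sqrt (13)/11, sqrt(14 ) /14,sqrt(3),sqrt(10),sqrt(11),sqrt( 17), 3*sqrt( 2),38,83,97.7,94*  sqrt ( 7 ) ] 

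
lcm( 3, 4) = 12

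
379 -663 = -284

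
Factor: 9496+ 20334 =2^1*5^1*19^1 *157^1 = 29830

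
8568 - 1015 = 7553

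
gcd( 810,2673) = 81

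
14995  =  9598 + 5397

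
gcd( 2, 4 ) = 2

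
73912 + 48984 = 122896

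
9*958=8622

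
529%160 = 49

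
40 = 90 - 50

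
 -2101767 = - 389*5403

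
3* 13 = 39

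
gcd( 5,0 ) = 5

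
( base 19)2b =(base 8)61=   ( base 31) 1i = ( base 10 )49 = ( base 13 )3a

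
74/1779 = 74/1779= 0.04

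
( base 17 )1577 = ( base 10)6484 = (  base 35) 5a9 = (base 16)1954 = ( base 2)1100101010100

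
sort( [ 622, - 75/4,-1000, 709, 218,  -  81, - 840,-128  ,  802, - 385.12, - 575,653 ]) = [ - 1000, - 840,-575, - 385.12, - 128, - 81, - 75/4, 218, 622, 653, 709,802]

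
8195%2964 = 2267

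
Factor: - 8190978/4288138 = -4095489/2144069 = -3^1*239^(-1)*8971^( - 1)* 1365163^1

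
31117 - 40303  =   - 9186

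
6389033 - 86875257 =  - 80486224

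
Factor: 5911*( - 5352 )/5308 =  - 2^1*3^1 *23^1*223^1*257^1*1327^(  -  1) = - 7908918/1327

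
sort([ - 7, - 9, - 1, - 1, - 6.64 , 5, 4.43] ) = [ - 9 , - 7,  -  6.64, - 1, - 1,4.43,5] 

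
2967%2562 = 405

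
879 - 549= 330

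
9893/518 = 19 + 51/518  =  19.10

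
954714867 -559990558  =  394724309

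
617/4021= 617/4021 = 0.15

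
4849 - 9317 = -4468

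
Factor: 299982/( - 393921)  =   - 2^1*3^( - 1 )*11^( - 1 )*17^2*23^ ( - 1 ) = - 578/759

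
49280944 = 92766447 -43485503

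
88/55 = 1 + 3/5 =1.60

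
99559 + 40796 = 140355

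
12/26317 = 12/26317 = 0.00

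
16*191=3056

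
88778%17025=3653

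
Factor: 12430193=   12430193^1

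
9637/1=9637 = 9637.00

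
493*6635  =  3271055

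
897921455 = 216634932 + 681286523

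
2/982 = 1/491 = 0.00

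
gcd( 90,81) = 9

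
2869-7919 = -5050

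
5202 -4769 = 433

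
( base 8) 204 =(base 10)132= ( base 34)3u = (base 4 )2010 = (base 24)5C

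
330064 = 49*6736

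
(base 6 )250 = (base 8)146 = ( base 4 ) 1212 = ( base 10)102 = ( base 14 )74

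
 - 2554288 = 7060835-9615123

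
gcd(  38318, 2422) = 14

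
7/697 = 7/697 = 0.01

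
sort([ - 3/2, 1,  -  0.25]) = [ - 3/2, - 0.25, 1]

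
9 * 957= 8613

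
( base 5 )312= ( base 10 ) 82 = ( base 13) 64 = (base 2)1010010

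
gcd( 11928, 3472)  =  56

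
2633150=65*40510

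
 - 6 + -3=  - 9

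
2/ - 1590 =-1 +794/795= - 0.00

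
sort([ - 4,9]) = [ -4 , 9 ]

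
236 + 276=512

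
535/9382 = 535/9382= 0.06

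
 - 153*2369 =-362457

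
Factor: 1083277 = 13^1*23^1*3623^1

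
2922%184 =162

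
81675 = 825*99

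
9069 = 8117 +952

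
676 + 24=700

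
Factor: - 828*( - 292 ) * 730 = 176496480 = 2^5*3^2*5^1*23^1 * 73^2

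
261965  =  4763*55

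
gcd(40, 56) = 8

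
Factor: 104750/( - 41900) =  - 2^( - 1 ) * 5^1 = -5/2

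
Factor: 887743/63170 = 2^( - 1)*5^( - 1)*6317^( - 1 )*887743^1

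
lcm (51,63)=1071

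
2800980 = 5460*513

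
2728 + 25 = 2753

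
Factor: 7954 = 2^1* 41^1*97^1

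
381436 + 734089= 1115525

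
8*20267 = 162136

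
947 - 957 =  - 10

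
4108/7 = 586 + 6/7 = 586.86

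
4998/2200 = 2499/1100= 2.27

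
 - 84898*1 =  - 84898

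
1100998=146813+954185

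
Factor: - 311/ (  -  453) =3^( - 1) * 151^( - 1)*311^1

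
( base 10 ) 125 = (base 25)50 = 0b1111101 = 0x7D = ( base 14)8D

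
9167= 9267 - 100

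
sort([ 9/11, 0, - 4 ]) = [ - 4,  0 , 9/11 ]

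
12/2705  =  12/2705 = 0.00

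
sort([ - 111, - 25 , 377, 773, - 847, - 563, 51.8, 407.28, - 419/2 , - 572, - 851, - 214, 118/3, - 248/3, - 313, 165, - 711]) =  [ - 851, - 847,-711,-572, - 563, - 313, - 214 , - 419/2, - 111, - 248/3, - 25,118/3, 51.8,165,377, 407.28, 773]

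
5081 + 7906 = 12987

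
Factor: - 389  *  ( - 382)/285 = 2^1*3^( - 1)*5^( - 1)*19^( - 1)*191^1 *389^1 = 148598/285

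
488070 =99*4930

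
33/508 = 33/508 = 0.06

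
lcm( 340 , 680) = 680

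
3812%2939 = 873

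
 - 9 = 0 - 9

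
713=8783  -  8070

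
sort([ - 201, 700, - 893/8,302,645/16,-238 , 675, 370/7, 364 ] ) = [ - 238, - 201,-893/8, 645/16,370/7,302, 364, 675, 700 ]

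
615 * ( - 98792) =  - 60757080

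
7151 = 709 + 6442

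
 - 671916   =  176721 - 848637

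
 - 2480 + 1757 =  - 723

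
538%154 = 76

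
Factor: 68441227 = 137^1*499571^1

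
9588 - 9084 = 504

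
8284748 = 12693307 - 4408559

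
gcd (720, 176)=16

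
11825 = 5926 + 5899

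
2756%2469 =287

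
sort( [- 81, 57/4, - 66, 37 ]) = [ - 81, - 66,57/4,37] 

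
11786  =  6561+5225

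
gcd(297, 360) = 9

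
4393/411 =4393/411  =  10.69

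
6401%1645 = 1466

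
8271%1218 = 963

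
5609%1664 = 617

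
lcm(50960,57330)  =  458640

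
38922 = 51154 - 12232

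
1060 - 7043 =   -  5983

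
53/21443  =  53/21443 = 0.00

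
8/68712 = 1/8589  =  0.00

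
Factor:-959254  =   - 2^1*269^1*1783^1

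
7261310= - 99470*( - 73 ) 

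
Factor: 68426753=68426753^1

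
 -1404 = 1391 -2795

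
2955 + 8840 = 11795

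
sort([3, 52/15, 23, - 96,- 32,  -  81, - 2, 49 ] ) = [- 96,-81,-32,  -  2, 3,52/15,  23, 49] 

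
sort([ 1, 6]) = [ 1,6]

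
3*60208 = 180624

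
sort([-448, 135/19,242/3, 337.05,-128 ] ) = [- 448,-128,135/19, 242/3, 337.05]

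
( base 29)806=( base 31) 707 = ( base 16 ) 1a4e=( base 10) 6734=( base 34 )5s2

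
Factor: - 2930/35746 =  -5^1*61^( - 1 )= - 5/61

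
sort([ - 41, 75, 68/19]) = [ - 41,68/19, 75]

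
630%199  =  33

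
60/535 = 12/107 = 0.11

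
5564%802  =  752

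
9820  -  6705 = 3115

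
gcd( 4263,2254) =49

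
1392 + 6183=7575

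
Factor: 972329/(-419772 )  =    -  2^( - 2 )*3^(-1)*34981^ ( - 1 )*972329^1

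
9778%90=58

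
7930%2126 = 1552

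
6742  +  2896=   9638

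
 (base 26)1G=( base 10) 42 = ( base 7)60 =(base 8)52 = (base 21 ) 20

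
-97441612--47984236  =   - 49457376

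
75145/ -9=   -  75145/9 = -8349.44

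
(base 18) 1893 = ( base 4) 2012031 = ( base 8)20615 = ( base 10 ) 8589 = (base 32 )8cd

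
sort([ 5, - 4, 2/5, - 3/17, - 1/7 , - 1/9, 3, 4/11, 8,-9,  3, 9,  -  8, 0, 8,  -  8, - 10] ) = [-10,  -  9,- 8 ,-8, - 4, - 3/17, - 1/7,-1/9,0,4/11, 2/5, 3, 3,  5,8, 8, 9]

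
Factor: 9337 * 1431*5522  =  2^1 * 3^3*11^1*53^1*251^1*9337^1 = 73780805934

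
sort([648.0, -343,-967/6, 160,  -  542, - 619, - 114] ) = [ - 619, - 542, - 343 ,-967/6, - 114,160,648.0 ]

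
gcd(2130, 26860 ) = 10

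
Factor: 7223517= 3^2*7^1*114659^1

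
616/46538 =308/23269 = 0.01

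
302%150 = 2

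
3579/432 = 8 + 41/144 = 8.28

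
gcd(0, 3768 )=3768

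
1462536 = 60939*24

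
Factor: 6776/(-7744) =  - 7/8= - 2^(-3)*7^1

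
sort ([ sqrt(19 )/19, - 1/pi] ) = [ - 1/pi,  sqrt( 19)/19 ] 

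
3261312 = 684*4768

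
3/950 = 3/950 = 0.00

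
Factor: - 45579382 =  -2^1*887^1*25693^1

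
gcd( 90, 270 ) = 90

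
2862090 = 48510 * 59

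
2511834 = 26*96609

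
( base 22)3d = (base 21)3g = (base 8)117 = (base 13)61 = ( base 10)79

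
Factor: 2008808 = 2^3*293^1*857^1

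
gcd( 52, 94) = 2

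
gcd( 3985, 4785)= 5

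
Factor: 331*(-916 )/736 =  - 75799/184 = - 2^ (  -  3) * 23^ (- 1)*229^1*331^1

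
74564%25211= 24142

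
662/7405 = 662/7405 = 0.09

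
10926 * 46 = 502596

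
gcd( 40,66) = 2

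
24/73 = 24/73 = 0.33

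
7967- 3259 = 4708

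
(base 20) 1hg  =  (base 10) 756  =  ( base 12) 530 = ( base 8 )1364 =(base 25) 156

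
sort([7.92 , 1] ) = [ 1,7.92] 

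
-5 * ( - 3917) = 19585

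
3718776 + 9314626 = 13033402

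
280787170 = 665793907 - 385006737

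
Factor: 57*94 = 5358= 2^1 * 3^1*19^1 *47^1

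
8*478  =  3824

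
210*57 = 11970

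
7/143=7/143 = 0.05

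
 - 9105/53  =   - 9105/53 = - 171.79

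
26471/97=26471/97 = 272.90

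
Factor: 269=269^1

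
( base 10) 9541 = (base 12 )5631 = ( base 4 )2111011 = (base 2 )10010101000101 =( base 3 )111002101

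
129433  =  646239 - 516806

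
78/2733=26/911  =  0.03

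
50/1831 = 50/1831 = 0.03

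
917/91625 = 917/91625=0.01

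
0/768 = 0 = 0.00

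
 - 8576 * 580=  - 4974080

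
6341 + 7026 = 13367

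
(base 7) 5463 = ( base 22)40k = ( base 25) 336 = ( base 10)1956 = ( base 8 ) 3644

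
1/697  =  1/697 = 0.00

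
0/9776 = 0= 0.00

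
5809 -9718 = - 3909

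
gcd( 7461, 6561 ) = 9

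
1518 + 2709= 4227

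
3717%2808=909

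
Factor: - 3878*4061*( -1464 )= 2^4 * 3^1*7^1* 31^1*61^1*131^1*277^1 = 23055888912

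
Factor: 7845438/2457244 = 2^( - 1)*3^1*23^1*37^(- 1) * 139^1*409^1*16603^( - 1) = 3922719/1228622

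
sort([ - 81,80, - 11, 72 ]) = [ - 81, - 11,72,80 ] 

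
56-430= - 374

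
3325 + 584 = 3909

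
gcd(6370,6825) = 455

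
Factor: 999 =3^3*37^1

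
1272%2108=1272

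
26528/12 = 6632/3 = 2210.67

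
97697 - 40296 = 57401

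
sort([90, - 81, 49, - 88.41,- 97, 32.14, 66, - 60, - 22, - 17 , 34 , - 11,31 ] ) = [ - 97, - 88.41, - 81, - 60, - 22, - 17,-11, 31,32.14, 34,49, 66,90 ] 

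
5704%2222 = 1260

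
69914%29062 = 11790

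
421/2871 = 421/2871  =  0.15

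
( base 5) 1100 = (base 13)b7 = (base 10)150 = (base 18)86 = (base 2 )10010110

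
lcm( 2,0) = 0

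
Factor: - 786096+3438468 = 2^2*3^3*41^1*599^1 =2652372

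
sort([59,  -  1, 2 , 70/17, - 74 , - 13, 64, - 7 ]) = [-74, - 13,  -  7, - 1, 2, 70/17, 59, 64]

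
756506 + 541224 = 1297730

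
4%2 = 0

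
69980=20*3499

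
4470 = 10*447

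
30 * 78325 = 2349750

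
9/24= 3/8 = 0.38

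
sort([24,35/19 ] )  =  [35/19, 24 ]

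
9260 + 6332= 15592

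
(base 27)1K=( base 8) 57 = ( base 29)1i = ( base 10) 47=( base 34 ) 1D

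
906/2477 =906/2477  =  0.37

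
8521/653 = 13  +  32/653 = 13.05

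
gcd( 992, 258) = 2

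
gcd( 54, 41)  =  1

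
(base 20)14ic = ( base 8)23364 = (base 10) 9972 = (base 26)eje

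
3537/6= 1179/2 =589.50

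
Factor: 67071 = 3^1*79^1*283^1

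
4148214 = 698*5943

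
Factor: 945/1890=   1/2= 2^(- 1)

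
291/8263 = 291/8263=0.04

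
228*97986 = 22340808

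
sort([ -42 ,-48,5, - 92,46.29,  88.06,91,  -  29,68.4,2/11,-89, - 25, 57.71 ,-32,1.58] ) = [-92, - 89, - 48, - 42, - 32, - 29, - 25, 2/11,1.58,  5,46.29,  57.71,  68.4,  88.06,91] 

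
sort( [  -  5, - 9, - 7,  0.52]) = [ - 9, - 7, - 5, 0.52]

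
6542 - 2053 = 4489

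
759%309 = 141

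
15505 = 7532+7973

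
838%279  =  1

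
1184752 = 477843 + 706909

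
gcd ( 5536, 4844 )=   692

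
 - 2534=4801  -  7335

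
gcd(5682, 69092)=2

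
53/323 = 53/323 = 0.16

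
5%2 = 1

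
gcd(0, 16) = 16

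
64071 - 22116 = 41955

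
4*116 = 464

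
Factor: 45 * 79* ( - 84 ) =-2^2*3^3 * 5^1*7^1*79^1 = - 298620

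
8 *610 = 4880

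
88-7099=-7011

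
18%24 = 18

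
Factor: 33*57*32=60192 = 2^5 * 3^2*11^1*19^1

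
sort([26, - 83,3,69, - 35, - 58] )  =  [ - 83, - 58, - 35 , 3,  26,  69]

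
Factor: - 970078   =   - 2^1*59^1* 8221^1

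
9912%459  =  273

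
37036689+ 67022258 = 104058947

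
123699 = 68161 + 55538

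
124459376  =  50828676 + 73630700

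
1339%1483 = 1339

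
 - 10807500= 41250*( - 262)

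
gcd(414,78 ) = 6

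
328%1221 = 328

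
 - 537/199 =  - 537/199 =-  2.70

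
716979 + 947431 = 1664410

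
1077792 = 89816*12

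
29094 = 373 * 78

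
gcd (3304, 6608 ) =3304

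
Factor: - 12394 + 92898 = 2^3*29^1 * 347^1 = 80504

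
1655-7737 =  - 6082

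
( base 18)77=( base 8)205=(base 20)6D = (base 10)133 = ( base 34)3v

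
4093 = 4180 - 87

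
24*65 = 1560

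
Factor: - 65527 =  - 7^1*11^1*23^1 * 37^1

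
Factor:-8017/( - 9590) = 2^( - 1)*5^ ( - 1)*7^( - 1 )*137^( - 1)*8017^1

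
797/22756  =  797/22756=0.04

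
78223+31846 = 110069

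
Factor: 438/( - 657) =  - 2^1*3^(  -  1 )= - 2/3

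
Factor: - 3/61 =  - 3^1*61^( - 1) 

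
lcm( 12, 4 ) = 12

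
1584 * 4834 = 7657056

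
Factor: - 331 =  - 331^1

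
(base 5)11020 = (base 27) 114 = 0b1011111000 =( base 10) 760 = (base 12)534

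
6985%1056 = 649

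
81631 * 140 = 11428340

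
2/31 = 2/31 = 0.06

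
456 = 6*76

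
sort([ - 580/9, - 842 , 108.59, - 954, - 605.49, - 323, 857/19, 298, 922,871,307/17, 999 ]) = [-954,-842, - 605.49, - 323, - 580/9, 307/17,857/19, 108.59, 298, 871,922,  999]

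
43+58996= 59039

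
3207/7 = 458 + 1/7 = 458.14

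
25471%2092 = 367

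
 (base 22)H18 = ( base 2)10000001000010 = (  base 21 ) if5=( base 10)8258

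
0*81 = 0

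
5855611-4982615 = 872996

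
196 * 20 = 3920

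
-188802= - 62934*3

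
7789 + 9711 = 17500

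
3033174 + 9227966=12261140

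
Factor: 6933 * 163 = 1130079 = 3^1*163^1*2311^1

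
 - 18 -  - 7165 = 7147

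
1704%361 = 260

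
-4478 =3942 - 8420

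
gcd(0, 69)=69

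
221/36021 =221/36021 = 0.01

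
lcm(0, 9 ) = 0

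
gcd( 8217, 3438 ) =9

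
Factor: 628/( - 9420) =-3^ ( - 1 )*5^( - 1 ) =- 1/15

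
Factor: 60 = 2^2*3^1 * 5^1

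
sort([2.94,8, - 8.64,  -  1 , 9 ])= [  -  8.64,-1,2.94,8, 9]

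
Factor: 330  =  2^1*3^1*5^1*11^1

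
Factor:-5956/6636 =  - 1489/1659 =- 3^( - 1 )  *  7^ ( - 1 )*79^( - 1 )* 1489^1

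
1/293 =1/293  =  0.00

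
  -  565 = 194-759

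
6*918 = 5508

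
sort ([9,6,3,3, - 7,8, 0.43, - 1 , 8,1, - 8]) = [ - 8,-7, - 1,0.43,1 , 3,3,6,  8,  8, 9] 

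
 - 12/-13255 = 12/13255 = 0.00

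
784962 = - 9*( - 87218 ) 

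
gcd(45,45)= 45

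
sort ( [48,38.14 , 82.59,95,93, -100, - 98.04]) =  [-100, - 98.04 , 38.14,48,82.59 , 93,95 ]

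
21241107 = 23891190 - 2650083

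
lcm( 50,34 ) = 850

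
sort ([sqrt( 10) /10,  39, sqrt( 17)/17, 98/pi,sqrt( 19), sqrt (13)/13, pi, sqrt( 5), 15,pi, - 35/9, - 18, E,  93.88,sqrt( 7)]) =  [ - 18, - 35/9, sqrt( 17 ) /17,sqrt(13 )/13, sqrt( 10) /10,sqrt(5 ),sqrt( 7), E, pi,pi, sqrt( 19),  15, 98/pi, 39,93.88]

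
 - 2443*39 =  - 95277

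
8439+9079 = 17518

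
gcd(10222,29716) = 38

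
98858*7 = 692006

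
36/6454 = 18/3227 = 0.01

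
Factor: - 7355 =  - 5^1*1471^1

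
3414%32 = 22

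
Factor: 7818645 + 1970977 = 2^1 * 71^2 * 971^1  =  9789622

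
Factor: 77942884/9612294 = 2^1*3^( - 1)*31^( -1)*1931^1*10091^1*51679^( - 1 ) = 38971442/4806147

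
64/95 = 64/95 = 0.67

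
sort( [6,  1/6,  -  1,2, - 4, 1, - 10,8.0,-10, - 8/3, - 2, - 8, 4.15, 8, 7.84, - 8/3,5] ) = [ - 10, - 10,- 8,  -  4,-8/3, - 8/3,  -  2, - 1,1/6, 1, 2, 4.15,5, 6, 7.84,8.0, 8] 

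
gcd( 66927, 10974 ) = 3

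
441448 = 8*55181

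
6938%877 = 799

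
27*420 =11340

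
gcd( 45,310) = 5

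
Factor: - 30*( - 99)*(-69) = -2^1*3^4*5^1*11^1*23^1= -204930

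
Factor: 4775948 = 2^2*541^1*2207^1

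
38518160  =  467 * 82480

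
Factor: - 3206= -2^1*7^1*229^1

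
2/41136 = 1/20568 = 0.00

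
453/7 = 64 + 5/7 =64.71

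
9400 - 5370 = 4030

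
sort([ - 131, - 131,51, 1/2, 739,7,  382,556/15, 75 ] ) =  [ - 131,-131, 1/2, 7 , 556/15,  51, 75, 382 , 739 ] 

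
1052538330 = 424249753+628288577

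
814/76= 407/38 = 10.71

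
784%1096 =784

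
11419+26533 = 37952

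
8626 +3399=12025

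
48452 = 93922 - 45470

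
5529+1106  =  6635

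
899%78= 41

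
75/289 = 75/289 = 0.26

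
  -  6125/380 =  - 1225/76=-16.12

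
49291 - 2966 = 46325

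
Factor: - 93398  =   - 2^1 * 17^1*41^1 *67^1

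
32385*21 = 680085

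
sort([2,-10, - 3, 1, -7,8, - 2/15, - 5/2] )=[-10, - 7, - 3, - 5/2, - 2/15,  1,2,  8 ] 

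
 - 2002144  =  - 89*22496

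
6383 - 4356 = 2027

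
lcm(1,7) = 7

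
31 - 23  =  8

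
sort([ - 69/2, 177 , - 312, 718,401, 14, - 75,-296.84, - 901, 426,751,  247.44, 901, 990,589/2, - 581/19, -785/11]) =[ - 901 ,-312, - 296.84, - 75, - 785/11, - 69/2,  -  581/19, 14,177,247.44, 589/2, 401, 426, 718, 751,  901, 990]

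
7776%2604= 2568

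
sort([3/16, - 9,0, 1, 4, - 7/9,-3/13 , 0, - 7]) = [ - 9, - 7 , - 7/9, - 3/13,  0,0,3/16,1,4]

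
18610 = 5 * 3722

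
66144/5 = 13228 + 4/5 = 13228.80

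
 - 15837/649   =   - 25+388/649 =- 24.40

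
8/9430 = 4/4715 = 0.00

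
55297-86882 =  -31585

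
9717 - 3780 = 5937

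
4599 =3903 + 696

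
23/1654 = 23/1654 = 0.01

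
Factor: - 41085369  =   - 3^2*13^1*351157^1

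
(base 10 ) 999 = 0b1111100111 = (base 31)117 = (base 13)5bb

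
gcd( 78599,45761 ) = 1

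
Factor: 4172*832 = 3471104 = 2^8*7^1*13^1* 149^1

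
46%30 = 16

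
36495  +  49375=85870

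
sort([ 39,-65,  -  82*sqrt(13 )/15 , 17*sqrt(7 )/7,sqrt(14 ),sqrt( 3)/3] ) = [ - 65,  -  82 * sqrt( 13)/15, sqrt( 3)/3,  sqrt( 14 ),  17*sqrt( 7 )/7, 39]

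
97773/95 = 1029 + 18/95 =1029.19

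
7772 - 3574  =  4198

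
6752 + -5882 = 870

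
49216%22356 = 4504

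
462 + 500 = 962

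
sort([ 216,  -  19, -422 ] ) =[-422,  -  19, 216]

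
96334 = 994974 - 898640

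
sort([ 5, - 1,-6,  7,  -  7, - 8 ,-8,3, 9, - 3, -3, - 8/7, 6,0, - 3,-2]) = [- 8,-8, - 7, - 6, - 3, - 3, - 3, -2,  -  8/7, - 1,0, 3,5, 6,7,9 ] 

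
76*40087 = 3046612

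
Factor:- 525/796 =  - 2^( - 2 )*3^1*5^2*7^1*199^ (  -  1 ) 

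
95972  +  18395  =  114367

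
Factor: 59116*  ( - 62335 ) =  - 2^2*5^1*7^1*13^1 * 137^1*14779^1 = - 3684995860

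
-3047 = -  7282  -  -4235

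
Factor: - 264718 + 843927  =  23^1*25183^1 = 579209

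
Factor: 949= 13^1 * 73^1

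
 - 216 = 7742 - 7958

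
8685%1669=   340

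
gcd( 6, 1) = 1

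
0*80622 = 0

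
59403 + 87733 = 147136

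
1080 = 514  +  566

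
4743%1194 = 1161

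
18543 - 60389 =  - 41846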